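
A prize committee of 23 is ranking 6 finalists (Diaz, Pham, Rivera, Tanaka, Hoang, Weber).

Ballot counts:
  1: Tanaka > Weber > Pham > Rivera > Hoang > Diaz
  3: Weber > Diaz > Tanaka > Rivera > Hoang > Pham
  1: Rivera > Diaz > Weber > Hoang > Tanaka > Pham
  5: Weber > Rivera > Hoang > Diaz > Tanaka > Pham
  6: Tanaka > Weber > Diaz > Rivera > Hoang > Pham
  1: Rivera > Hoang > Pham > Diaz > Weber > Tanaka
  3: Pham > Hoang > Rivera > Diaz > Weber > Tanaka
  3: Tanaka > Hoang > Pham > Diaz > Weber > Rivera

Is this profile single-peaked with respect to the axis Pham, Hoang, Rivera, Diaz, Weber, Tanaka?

no

Axis positions: Pham=1, Hoang=2, Rivera=3, Diaz=4, Weber=5, Tanaka=6.
Bloc 1: ranking walks positions 6-5-1-3-2-4; Pham is ranked above Diaz even though Diaz lies between Pham and the peak Tanaka on the axis — preferences dip and rise again. Not single-peaked.
Bloc 2 (peak Weber at position 5): ranking walks positions 5-4-6-3-2-1, expanding outward from the peak — single-peaked.
Bloc 3 (peak Rivera at position 3): ranking walks positions 3-4-5-2-6-1, expanding outward from the peak — single-peaked.
Bloc 4: ranking walks positions 5-3-2-4-6-1; Rivera is ranked above Diaz even though Diaz lies between Rivera and the peak Weber on the axis — preferences dip and rise again. Not single-peaked.
Bloc 5 (peak Tanaka at position 6): ranking walks positions 6-5-4-3-2-1, expanding outward from the peak — single-peaked.
Bloc 6 (peak Rivera at position 3): ranking walks positions 3-2-1-4-5-6, expanding outward from the peak — single-peaked.
Bloc 7 (peak Pham at position 1): ranking walks positions 1-2-3-4-5-6, expanding outward from the peak — single-peaked.
Bloc 8: ranking walks positions 6-2-1-4-5-3; Hoang is ranked above Weber even though Weber lies between Hoang and the peak Tanaka on the axis — preferences dip and rise again. Not single-peaked.
Bloc 1 violates single-peakedness, so the profile is not single-peaked on this axis.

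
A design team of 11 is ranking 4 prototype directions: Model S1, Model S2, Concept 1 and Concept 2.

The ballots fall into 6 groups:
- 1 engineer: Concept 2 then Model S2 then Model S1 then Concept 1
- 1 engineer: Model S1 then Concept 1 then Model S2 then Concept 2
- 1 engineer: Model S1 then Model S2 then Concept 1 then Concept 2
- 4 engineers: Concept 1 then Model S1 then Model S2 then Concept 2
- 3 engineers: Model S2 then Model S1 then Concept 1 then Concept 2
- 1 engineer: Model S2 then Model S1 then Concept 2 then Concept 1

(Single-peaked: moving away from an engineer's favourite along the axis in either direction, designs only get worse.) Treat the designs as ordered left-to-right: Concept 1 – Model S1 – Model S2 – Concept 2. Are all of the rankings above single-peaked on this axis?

yes

Axis positions: Concept 1=1, Model S1=2, Model S2=3, Concept 2=4.
Group 1 (peak Concept 2 at position 4): ranking walks positions 4-3-2-1, expanding outward from the peak — single-peaked.
Group 2 (peak Model S1 at position 2): ranking walks positions 2-1-3-4, expanding outward from the peak — single-peaked.
Group 3 (peak Model S1 at position 2): ranking walks positions 2-3-1-4, expanding outward from the peak — single-peaked.
Group 4 (peak Concept 1 at position 1): ranking walks positions 1-2-3-4, expanding outward from the peak — single-peaked.
Group 5 (peak Model S2 at position 3): ranking walks positions 3-2-1-4, expanding outward from the peak — single-peaked.
Group 6 (peak Model S2 at position 3): ranking walks positions 3-2-4-1, expanding outward from the peak — single-peaked.
Every ranking is single-peaked on this axis.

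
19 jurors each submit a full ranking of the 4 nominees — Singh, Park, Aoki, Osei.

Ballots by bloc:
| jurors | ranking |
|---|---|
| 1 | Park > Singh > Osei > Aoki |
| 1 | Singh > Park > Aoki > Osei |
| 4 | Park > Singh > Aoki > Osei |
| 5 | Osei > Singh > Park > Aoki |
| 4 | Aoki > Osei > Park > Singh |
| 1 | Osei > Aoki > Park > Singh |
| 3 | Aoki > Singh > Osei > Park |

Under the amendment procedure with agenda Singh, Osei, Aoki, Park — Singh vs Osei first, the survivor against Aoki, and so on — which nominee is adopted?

Park

Round 1: Singh vs Osei — 9–10, Osei advances.
Round 2: Osei vs Aoki — 7–12, Aoki advances.
Round 3: Aoki vs Park — 8–11, Park advances.
The agenda winner is Park.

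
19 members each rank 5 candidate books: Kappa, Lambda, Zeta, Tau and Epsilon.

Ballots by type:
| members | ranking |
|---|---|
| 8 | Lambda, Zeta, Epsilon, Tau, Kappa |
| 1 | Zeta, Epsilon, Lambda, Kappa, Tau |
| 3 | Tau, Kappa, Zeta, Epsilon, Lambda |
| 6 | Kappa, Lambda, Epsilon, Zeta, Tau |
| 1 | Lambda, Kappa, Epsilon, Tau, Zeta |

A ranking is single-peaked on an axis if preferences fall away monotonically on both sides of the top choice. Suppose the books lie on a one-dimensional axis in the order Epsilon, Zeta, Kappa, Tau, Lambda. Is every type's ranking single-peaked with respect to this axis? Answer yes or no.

Axis positions: Epsilon=1, Zeta=2, Kappa=3, Tau=4, Lambda=5.
Type 1: ranking walks positions 5-2-1-4-3; Zeta is ranked above Tau even though Tau lies between Zeta and the peak Lambda on the axis — preferences dip and rise again. Not single-peaked.
Type 2: ranking walks positions 2-1-5-3-4; Lambda is ranked above Kappa even though Kappa lies between Lambda and the peak Zeta on the axis — preferences dip and rise again. Not single-peaked.
Type 3 (peak Tau at position 4): ranking walks positions 4-3-2-1-5, expanding outward from the peak — single-peaked.
Type 4: ranking walks positions 3-5-1-2-4; Lambda is ranked above Tau even though Tau lies between Lambda and the peak Kappa on the axis — preferences dip and rise again. Not single-peaked.
Type 5: ranking walks positions 5-3-1-4-2; Kappa is ranked above Tau even though Tau lies between Kappa and the peak Lambda on the axis — preferences dip and rise again. Not single-peaked.
Type 1 violates single-peakedness, so the profile is not single-peaked on this axis.

no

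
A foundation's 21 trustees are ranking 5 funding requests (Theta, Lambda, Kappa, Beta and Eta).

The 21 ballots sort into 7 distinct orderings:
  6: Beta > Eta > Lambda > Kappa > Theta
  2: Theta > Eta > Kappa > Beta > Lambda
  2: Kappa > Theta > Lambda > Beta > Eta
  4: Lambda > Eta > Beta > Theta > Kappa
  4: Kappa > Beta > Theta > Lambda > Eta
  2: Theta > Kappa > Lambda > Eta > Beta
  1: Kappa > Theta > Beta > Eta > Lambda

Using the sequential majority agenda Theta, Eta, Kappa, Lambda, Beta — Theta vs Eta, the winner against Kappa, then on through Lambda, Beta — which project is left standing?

Kappa

Round 1: Theta vs Eta — 11–10, Theta advances.
Round 2: Theta vs Kappa — 8–13, Kappa advances.
Round 3: Kappa vs Lambda — 11–10, Kappa advances.
Round 4: Kappa vs Beta — 11–10, Kappa advances.
The agenda winner is Kappa.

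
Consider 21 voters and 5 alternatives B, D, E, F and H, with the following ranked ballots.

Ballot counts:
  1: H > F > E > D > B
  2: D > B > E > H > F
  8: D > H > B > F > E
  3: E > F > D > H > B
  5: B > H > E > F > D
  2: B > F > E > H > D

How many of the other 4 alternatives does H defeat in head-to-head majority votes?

H against each rival (21 voters):
H vs B: H is ranked higher on 1+8+3 = 12 ballots, B on 9. H wins 12–9.
H vs D: D, 13–8.
H vs E: H, 14–7.
H vs F: H is ranked higher on 1+2+8+5 = 16 ballots, F on 5. H wins 16–5.
H beats B, E, F; loses to D — 3 pairwise wins.

3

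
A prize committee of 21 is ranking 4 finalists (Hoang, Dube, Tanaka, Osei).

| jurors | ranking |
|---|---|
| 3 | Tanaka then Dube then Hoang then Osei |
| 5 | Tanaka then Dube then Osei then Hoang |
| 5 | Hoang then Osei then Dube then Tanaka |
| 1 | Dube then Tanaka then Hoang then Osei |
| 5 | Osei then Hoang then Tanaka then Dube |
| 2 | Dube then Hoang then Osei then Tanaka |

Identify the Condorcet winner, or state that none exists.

Pairwise majorities:
Hoang vs Dube: Dube, 11–10.
Hoang vs Tanaka: Hoang wins 12–9.
Hoang vs Osei: Hoang, 11–10.
Dube vs Tanaka: Tanaka wins 13–8.
Dube vs Osei: Dube wins 11–10.
Tanaka–Osei: Osei 12–9.
No nominee is unbeaten: Hoang loses to Dube; Dube loses to Tanaka; Tanaka loses to Hoang; Osei loses to Hoang. In particular Hoang > Tanaka > Dube > Hoang is a majority cycle — no Condorcet winner exists.

none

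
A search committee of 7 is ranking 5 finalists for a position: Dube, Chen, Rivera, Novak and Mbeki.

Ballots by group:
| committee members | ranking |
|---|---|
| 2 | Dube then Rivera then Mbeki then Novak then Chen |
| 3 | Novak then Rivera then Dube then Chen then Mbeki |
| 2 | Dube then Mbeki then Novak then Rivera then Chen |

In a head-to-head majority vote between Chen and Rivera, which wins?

No ballot ranks Chen above Rivera: 0.
Ballots ranking Rivera above Chen: 7 − 0 = 7.
Rivera wins the head-to-head 7–0.

Rivera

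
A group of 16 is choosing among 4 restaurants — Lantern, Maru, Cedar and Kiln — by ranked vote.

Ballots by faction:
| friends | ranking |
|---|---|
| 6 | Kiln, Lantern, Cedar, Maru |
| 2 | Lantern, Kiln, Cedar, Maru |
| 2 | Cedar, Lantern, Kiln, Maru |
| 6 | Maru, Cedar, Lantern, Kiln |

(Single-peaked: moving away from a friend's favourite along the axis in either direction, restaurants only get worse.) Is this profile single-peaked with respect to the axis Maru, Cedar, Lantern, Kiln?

yes

Axis positions: Maru=1, Cedar=2, Lantern=3, Kiln=4.
Faction 1 (peak Kiln at position 4): ranking walks positions 4-3-2-1, expanding outward from the peak — single-peaked.
Faction 2 (peak Lantern at position 3): ranking walks positions 3-4-2-1, expanding outward from the peak — single-peaked.
Faction 3 (peak Cedar at position 2): ranking walks positions 2-3-4-1, expanding outward from the peak — single-peaked.
Faction 4 (peak Maru at position 1): ranking walks positions 1-2-3-4, expanding outward from the peak — single-peaked.
Every ranking is single-peaked on this axis.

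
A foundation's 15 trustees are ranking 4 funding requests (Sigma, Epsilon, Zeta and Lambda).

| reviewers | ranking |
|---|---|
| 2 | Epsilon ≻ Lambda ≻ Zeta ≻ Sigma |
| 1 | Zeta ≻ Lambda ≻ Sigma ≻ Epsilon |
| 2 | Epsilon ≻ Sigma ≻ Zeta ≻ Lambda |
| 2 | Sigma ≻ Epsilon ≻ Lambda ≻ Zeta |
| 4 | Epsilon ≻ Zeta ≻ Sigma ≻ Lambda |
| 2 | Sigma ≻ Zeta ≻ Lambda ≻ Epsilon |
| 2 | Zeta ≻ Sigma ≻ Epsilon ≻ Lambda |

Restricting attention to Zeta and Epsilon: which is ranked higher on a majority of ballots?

Ballots ranking Zeta above Epsilon: 1 + 2 + 2 = 5.
Ballots ranking Epsilon above Zeta: 15 − 5 = 10.
Epsilon wins the head-to-head 10–5.

Epsilon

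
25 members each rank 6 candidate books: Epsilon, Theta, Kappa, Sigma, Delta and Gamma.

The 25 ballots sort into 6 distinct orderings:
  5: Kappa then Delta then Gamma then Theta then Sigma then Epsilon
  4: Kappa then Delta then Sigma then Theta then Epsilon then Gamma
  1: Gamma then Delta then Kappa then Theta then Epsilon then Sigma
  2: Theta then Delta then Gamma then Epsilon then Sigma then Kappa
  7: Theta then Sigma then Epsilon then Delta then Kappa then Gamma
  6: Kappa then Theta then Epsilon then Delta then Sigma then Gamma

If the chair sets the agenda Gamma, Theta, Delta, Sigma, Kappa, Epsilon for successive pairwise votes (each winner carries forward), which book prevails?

Round 1: Gamma vs Theta — 6–19, Theta advances.
Round 2: Theta vs Delta — 15–10, Theta advances.
Round 3: Theta vs Sigma — 21–4, Theta advances.
Round 4: Theta vs Kappa — 9–16, Kappa advances.
Round 5: Kappa vs Epsilon — 16–9, Kappa advances.
Kappa survives the agenda.

Kappa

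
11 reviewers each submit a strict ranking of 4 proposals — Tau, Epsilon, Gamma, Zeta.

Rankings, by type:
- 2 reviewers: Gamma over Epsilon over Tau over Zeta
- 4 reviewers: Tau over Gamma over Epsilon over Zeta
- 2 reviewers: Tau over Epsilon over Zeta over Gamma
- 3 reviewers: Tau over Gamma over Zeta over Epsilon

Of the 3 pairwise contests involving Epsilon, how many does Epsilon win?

1

Epsilon against each rival (11 reviewers):
Epsilon vs Tau: Epsilon is ranked higher on 2 ballots, Tau on 9. Tau wins 9–2.
Epsilon vs Gamma: Epsilon preferred on 2 ballots; Gamma wins 9–2.
Epsilon vs Zeta: Epsilon wins 8–3.
Epsilon beats Zeta; loses to Tau, Gamma — 1 pairwise win.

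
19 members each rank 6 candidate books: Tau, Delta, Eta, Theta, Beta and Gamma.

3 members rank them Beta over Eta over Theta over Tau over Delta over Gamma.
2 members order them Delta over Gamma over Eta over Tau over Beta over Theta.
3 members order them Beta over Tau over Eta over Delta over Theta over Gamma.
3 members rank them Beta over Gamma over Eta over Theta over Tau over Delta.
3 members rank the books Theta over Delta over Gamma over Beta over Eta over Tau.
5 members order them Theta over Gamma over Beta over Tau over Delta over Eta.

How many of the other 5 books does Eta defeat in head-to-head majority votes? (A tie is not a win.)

Eta against each rival (19 members):
Eta vs Tau: 11 to 8, Eta.
Eta vs Delta: Eta is ranked higher on 3+3+3 = 9 ballots, Delta on 10. Delta wins 10–9.
Eta vs Theta: 3+2+3+3 = 11 for Eta, 8 for Theta — Eta by 11–8.
Eta vs Beta: Beta, 17–2.
Eta vs Gamma: 3+3 = 6 for Eta, 13 for Gamma — Gamma by 13–6.
Eta beats Tau, Theta; loses to Delta, Beta, Gamma — 2 pairwise wins.

2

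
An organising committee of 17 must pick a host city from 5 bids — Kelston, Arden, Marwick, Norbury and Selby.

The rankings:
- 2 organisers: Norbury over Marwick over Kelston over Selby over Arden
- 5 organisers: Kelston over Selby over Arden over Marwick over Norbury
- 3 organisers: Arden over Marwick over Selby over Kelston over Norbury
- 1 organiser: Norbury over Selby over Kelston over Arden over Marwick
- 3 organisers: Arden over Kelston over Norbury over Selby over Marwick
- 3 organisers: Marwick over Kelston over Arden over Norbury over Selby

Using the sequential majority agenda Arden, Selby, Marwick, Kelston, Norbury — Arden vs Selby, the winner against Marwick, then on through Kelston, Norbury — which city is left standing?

Kelston

Round 1: Arden vs Selby — 9–8, Arden advances.
Round 2: Arden vs Marwick — 12–5, Arden advances.
Round 3: Arden vs Kelston — 6–11, Kelston advances.
Round 4: Kelston vs Norbury — 14–3, Kelston advances.
Kelston survives the agenda.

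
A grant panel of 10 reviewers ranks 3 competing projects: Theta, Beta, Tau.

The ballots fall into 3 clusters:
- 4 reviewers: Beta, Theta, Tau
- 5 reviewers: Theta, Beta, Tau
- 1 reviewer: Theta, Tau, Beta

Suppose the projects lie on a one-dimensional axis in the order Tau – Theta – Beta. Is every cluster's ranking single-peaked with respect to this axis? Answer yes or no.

yes

Axis positions: Tau=1, Theta=2, Beta=3.
Cluster 1 (peak Beta at position 3): ranking walks positions 3-2-1, expanding outward from the peak — single-peaked.
Cluster 2 (peak Theta at position 2): ranking walks positions 2-3-1, expanding outward from the peak — single-peaked.
Cluster 3 (peak Theta at position 2): ranking walks positions 2-1-3, expanding outward from the peak — single-peaked.
Every ranking is single-peaked on this axis.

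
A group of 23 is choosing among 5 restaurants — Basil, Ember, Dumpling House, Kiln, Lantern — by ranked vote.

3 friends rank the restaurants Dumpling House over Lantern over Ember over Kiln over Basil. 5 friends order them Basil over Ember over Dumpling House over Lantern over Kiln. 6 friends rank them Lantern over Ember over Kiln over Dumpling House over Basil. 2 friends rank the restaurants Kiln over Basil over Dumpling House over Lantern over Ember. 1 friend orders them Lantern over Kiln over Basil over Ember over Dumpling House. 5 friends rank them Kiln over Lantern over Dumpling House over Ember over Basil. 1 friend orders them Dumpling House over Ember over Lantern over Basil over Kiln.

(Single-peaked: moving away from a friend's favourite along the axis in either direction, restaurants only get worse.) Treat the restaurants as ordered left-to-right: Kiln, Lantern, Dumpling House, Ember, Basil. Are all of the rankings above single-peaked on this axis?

no

Axis positions: Kiln=1, Lantern=2, Dumpling House=3, Ember=4, Basil=5.
Group 1 (peak Dumpling House at position 3): ranking walks positions 3-2-4-1-5, expanding outward from the peak — single-peaked.
Group 2 (peak Basil at position 5): ranking walks positions 5-4-3-2-1, expanding outward from the peak — single-peaked.
Group 3: ranking walks positions 2-4-1-3-5; Ember is ranked above Dumpling House even though Dumpling House lies between Ember and the peak Lantern on the axis — preferences dip and rise again. Not single-peaked.
Group 4: ranking walks positions 1-5-3-2-4; Basil is ranked above Lantern even though Lantern lies between Basil and the peak Kiln on the axis — preferences dip and rise again. Not single-peaked.
Group 5: ranking walks positions 2-1-5-4-3; Basil is ranked above Dumpling House even though Dumpling House lies between Basil and the peak Lantern on the axis — preferences dip and rise again. Not single-peaked.
Group 6 (peak Kiln at position 1): ranking walks positions 1-2-3-4-5, expanding outward from the peak — single-peaked.
Group 7 (peak Dumpling House at position 3): ranking walks positions 3-4-2-5-1, expanding outward from the peak — single-peaked.
Group 3 violates single-peakedness, so the profile is not single-peaked on this axis.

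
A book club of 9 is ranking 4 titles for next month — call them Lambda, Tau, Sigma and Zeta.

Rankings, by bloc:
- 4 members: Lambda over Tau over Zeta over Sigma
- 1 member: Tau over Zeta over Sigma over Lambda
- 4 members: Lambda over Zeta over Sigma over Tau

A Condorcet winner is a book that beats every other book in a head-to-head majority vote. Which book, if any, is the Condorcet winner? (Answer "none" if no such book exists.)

Head-to-head results (9 members):
Lambda vs Tau: Lambda, 8–1.
Lambda–Sigma: Lambda 8–1.
Lambda vs Zeta: Lambda, 8–1.
Tau vs Sigma: Tau wins 5–4.
Tau–Zeta: Tau 5–4.
Sigma vs Zeta: Zeta wins 9–0.
Lambda defeats every rival head-to-head and is the Condorcet winner.

Lambda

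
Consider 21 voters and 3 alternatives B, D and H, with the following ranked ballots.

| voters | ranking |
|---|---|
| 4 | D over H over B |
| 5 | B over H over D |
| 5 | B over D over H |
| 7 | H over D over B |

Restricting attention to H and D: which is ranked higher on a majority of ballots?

Ballots ranking H above D: 5 + 7 = 12.
Ballots ranking D above H: 21 − 12 = 9.
H wins the head-to-head 12–9.

H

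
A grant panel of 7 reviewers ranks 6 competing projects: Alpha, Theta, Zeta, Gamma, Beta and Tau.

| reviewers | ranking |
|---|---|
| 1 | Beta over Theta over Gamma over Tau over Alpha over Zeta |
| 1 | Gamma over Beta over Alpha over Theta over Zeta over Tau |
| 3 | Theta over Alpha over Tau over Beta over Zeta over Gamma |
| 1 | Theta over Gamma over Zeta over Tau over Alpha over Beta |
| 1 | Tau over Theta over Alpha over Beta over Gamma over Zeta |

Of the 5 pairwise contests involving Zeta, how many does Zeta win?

Zeta against each rival (7 reviewers):
Zeta vs Alpha: 1 for Zeta, 6 for Alpha — Alpha by 6–1.
Zeta vs Theta: Zeta preferred on 0 ballots; Theta wins 7–0.
Zeta vs Gamma: 3 for Zeta, 4 for Gamma — Gamma by 4–3.
Zeta vs Beta: Beta wins 6–1.
Zeta vs Tau: Zeta preferred on 1+1 = 2 ballots; Tau wins 5–2.
Zeta beats no one; loses to Alpha, Theta, Gamma, Beta, Tau — 0 pairwise wins.

0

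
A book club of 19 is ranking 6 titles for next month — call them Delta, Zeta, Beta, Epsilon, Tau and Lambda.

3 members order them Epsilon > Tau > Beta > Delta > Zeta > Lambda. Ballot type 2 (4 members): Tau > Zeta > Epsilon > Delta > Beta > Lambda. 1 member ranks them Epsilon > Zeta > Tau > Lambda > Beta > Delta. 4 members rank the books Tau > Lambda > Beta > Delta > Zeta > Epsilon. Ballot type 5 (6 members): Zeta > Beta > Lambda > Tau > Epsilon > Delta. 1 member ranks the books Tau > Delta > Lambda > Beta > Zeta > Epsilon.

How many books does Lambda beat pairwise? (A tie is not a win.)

Lambda against each rival (19 members):
Lambda vs Delta: Lambda, 11–8.
Lambda–Zeta: Zeta 14–5.
Lambda–Beta: Beta 13–6.
Lambda–Epsilon: Lambda 11–8.
Lambda–Tau: Tau 13–6.
Lambda beats Delta, Epsilon; loses to Zeta, Beta, Tau — 2 pairwise wins.

2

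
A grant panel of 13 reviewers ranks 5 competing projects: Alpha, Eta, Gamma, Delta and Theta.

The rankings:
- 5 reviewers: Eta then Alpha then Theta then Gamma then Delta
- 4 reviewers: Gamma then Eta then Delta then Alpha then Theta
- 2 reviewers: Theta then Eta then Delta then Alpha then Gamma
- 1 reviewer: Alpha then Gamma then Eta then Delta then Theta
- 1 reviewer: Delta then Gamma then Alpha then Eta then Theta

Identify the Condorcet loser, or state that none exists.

Head-to-head results (13 reviewers):
Alpha vs Eta: Alpha is ranked higher on 1+1 = 2 ballots, Eta on 11. Eta wins 11–2.
Alpha vs Gamma: Alpha preferred on 5+2+1 = 8 ballots; Alpha wins 8–5.
Alpha vs Delta: Delta, 7–6.
Alpha–Theta: Alpha 11–2.
Eta–Gamma: Eta 7–6.
Eta vs Delta: 5+4+2+1 = 12 for Eta, 1 for Delta — Eta by 12–1.
Eta–Theta: Eta 11–2.
Gamma vs Delta: 10 to 3, Gamma.
Gamma vs Theta: Gamma preferred on 4+1+1 = 6 ballots; Theta wins 7–6.
Delta vs Theta: Delta is ranked higher on 4+1+1 = 6 ballots, Theta on 7. Theta wins 7–6.
Every project wins at least one matchup (Alpha beats Gamma; Eta beats Alpha; Gamma beats Delta; Delta beats Alpha; Theta beats Gamma), so there is no Condorcet loser.

none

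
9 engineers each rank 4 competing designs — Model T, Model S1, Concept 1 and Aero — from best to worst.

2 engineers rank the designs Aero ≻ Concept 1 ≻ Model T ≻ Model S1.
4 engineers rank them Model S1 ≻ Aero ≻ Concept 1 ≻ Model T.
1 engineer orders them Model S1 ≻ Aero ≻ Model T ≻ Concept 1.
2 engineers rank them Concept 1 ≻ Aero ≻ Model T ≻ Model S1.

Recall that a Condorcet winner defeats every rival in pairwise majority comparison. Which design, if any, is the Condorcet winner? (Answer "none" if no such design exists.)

Head-to-head results (9 engineers):
Model T vs Model S1: Model T preferred on 2+2 = 4 ballots; Model S1 wins 5–4.
Model T–Concept 1: Concept 1 8–1.
Model T vs Aero: Model T preferred on 0 ballots; Aero wins 9–0.
Model S1–Concept 1: Model S1 5–4.
Model S1 vs Aero: 5 to 4, Model S1.
Concept 1–Aero: Aero 7–2.
Model S1 defeats every rival head-to-head and is the Condorcet winner.

Model S1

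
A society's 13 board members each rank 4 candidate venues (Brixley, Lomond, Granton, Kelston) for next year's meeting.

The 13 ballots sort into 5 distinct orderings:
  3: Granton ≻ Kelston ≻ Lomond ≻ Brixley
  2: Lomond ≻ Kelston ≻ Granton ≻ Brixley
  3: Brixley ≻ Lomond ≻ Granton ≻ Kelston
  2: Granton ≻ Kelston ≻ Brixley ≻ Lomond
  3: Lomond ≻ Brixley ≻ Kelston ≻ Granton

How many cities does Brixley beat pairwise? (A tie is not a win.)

Brixley against each rival (13 organisers):
Brixley–Lomond: Lomond 8–5.
Brixley vs Granton: Granton, 7–6.
Brixley vs Kelston: Brixley is ranked higher on 3+3 = 6 ballots, Kelston on 7. Kelston wins 7–6.
Brixley beats no one; loses to Lomond, Granton, Kelston — 0 pairwise wins.

0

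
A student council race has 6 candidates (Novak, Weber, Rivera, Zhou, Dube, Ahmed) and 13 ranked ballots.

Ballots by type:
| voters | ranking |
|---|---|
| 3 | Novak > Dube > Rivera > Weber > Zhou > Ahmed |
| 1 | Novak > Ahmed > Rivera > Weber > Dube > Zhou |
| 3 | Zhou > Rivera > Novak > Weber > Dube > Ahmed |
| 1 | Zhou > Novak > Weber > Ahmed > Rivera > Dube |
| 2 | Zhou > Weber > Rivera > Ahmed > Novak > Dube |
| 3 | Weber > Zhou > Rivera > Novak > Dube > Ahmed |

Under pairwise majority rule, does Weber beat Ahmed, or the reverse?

Ballots ranking Weber above Ahmed: 3 + 3 + 1 + 2 + 3 = 12.
Ballots ranking Ahmed above Weber: 13 − 12 = 1.
Weber wins the head-to-head 12–1.

Weber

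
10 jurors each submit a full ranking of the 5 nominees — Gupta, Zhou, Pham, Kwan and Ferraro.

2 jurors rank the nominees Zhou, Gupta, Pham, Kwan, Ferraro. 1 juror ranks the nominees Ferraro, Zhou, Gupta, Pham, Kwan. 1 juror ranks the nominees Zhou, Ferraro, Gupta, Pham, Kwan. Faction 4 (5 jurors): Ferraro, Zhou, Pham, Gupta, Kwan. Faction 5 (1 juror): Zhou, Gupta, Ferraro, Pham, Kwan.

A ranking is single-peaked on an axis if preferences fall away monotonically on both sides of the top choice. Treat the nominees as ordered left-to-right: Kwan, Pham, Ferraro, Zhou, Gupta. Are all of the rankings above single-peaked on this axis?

no

Axis positions: Kwan=1, Pham=2, Ferraro=3, Zhou=4, Gupta=5.
Faction 1: ranking walks positions 4-5-2-1-3; Pham is ranked above Ferraro even though Ferraro lies between Pham and the peak Zhou on the axis — preferences dip and rise again. Not single-peaked.
Faction 2 (peak Ferraro at position 3): ranking walks positions 3-4-5-2-1, expanding outward from the peak — single-peaked.
Faction 3 (peak Zhou at position 4): ranking walks positions 4-3-5-2-1, expanding outward from the peak — single-peaked.
Faction 4 (peak Ferraro at position 3): ranking walks positions 3-4-2-5-1, expanding outward from the peak — single-peaked.
Faction 5 (peak Zhou at position 4): ranking walks positions 4-5-3-2-1, expanding outward from the peak — single-peaked.
Faction 1 violates single-peakedness, so the profile is not single-peaked on this axis.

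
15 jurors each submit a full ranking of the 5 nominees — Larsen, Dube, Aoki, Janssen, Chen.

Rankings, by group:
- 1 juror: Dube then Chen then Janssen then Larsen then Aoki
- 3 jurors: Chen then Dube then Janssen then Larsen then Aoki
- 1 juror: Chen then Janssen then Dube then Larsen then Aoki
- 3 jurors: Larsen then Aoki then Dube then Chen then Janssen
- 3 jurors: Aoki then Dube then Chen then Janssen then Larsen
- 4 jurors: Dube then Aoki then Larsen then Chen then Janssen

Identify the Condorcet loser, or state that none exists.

none

Pairwise majorities:
Larsen vs Dube: 3 to 12, Dube.
Larsen vs Aoki: Larsen preferred on 1+3+1+3 = 8 ballots; Larsen wins 8–7.
Larsen vs Janssen: 7 to 8, Janssen.
Larsen vs Chen: 7 to 8, Chen.
Dube vs Aoki: Dube preferred on 1+3+1+4 = 9 ballots; Dube wins 9–6.
Dube vs Janssen: 14 to 1, Dube.
Dube vs Chen: Dube wins 11–4.
Aoki vs Janssen: Aoki is ranked higher on 3+3+4 = 10 ballots, Janssen on 5. Aoki wins 10–5.
Aoki vs Chen: 3+3+4 = 10 for Aoki, 5 for Chen — Aoki by 10–5.
Janssen vs Chen: 0 to 15, Chen.
No nominee is winless: Larsen beats Aoki; Dube beats Larsen; Aoki beats Janssen; Janssen beats Larsen; Chen beats Larsen. There is no Condorcet loser.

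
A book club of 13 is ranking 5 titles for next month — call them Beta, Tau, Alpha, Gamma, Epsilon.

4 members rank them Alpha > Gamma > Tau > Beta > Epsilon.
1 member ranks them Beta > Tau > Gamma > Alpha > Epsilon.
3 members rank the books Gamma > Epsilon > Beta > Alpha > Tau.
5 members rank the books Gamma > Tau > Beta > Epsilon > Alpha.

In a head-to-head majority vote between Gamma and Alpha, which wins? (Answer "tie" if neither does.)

Gamma

Ballots ranking Gamma above Alpha: 1 + 3 + 5 = 9.
Ballots ranking Alpha above Gamma: 13 − 9 = 4.
Gamma wins the head-to-head 9–4.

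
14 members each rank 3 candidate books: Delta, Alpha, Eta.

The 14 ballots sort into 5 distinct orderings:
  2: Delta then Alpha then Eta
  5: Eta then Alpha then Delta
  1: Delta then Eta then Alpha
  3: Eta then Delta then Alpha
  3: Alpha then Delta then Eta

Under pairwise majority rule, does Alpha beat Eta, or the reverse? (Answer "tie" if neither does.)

Eta

Ballots ranking Alpha above Eta: 2 + 3 = 5.
Ballots ranking Eta above Alpha: 14 − 5 = 9.
Eta wins the head-to-head 9–5.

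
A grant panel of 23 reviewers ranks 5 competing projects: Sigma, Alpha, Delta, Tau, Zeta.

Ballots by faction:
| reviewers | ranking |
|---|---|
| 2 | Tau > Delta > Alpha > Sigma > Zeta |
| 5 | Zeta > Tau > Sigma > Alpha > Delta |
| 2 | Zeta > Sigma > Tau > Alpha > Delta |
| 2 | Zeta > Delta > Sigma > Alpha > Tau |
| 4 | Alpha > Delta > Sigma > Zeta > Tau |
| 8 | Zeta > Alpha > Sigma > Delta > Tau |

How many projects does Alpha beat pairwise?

3

Alpha against each rival (23 reviewers):
Alpha vs Sigma: 2+4+8 = 14 for Alpha, 9 for Sigma — Alpha by 14–9.
Alpha vs Delta: Alpha preferred on 5+2+4+8 = 19 ballots; Alpha wins 19–4.
Alpha–Tau: Alpha 14–9.
Alpha vs Zeta: 2+4 = 6 for Alpha, 17 for Zeta — Zeta by 17–6.
Alpha beats Sigma, Delta, Tau; loses to Zeta — 3 pairwise wins.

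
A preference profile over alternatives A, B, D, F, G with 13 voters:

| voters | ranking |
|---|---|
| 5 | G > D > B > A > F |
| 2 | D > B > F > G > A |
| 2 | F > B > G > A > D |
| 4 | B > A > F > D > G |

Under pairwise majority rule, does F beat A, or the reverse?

A

Ballots ranking F above A: 2 + 2 = 4.
Ballots ranking A above F: 13 − 4 = 9.
A wins the head-to-head 9–4.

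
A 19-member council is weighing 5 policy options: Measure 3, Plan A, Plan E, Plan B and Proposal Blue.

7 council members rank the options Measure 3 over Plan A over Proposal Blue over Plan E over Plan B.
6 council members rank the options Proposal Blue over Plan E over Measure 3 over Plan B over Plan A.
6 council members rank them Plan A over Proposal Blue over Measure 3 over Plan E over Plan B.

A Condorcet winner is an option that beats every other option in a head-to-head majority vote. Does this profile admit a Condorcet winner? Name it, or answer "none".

none

Check each pair by majority over 19 ballots:
Measure 3 vs Plan A: 13 to 6, Measure 3.
Measure 3 vs Plan E: 13 to 6, Measure 3.
Measure 3 vs Plan B: Measure 3 is ranked higher on 7+6+6 = 19 ballots, Plan B on 0. Measure 3 wins 19–0.
Measure 3 vs Proposal Blue: Proposal Blue wins 12–7.
Plan A–Plan E: Plan A 13–6.
Plan A vs Plan B: Plan A wins 13–6.
Plan A vs Proposal Blue: Plan A wins 13–6.
Plan E vs Plan B: Plan E wins 19–0.
Plan E vs Proposal Blue: Proposal Blue, 19–0.
Plan B vs Proposal Blue: Proposal Blue wins 19–0.
No option is unbeaten: Measure 3 loses to Proposal Blue; Plan A loses to Measure 3; Plan E loses to Measure 3; Plan B loses to Measure 3; Proposal Blue loses to Plan A. In particular Measure 3 → Plan A → Proposal Blue → Measure 3 is a majority cycle — no Condorcet winner exists.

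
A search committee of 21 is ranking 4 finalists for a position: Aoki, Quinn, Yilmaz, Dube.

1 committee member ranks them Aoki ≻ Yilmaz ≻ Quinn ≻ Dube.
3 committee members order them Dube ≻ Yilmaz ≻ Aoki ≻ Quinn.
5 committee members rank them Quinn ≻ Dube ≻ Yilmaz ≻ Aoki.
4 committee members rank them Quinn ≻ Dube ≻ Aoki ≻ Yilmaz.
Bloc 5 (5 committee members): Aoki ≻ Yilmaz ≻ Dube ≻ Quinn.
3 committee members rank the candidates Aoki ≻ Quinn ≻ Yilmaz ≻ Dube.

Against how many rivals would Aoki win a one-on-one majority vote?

Aoki against each rival (21 committee members):
Aoki vs Quinn: Aoki is ranked higher on 1+3+5+3 = 12 ballots, Quinn on 9. Aoki wins 12–9.
Aoki vs Yilmaz: Aoki wins 13–8.
Aoki vs Dube: Dube, 12–9.
Aoki beats Quinn, Yilmaz; loses to Dube — 2 pairwise wins.

2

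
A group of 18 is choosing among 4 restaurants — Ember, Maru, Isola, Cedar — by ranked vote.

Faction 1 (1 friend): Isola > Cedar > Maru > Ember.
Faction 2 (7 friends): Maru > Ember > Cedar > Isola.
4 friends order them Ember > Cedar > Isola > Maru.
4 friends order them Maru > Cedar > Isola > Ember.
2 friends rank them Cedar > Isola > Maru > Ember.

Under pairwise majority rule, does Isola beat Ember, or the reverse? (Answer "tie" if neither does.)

Ember

Ballots ranking Isola above Ember: 1 + 4 + 2 = 7.
Ballots ranking Ember above Isola: 18 − 7 = 11.
Ember wins the head-to-head 11–7.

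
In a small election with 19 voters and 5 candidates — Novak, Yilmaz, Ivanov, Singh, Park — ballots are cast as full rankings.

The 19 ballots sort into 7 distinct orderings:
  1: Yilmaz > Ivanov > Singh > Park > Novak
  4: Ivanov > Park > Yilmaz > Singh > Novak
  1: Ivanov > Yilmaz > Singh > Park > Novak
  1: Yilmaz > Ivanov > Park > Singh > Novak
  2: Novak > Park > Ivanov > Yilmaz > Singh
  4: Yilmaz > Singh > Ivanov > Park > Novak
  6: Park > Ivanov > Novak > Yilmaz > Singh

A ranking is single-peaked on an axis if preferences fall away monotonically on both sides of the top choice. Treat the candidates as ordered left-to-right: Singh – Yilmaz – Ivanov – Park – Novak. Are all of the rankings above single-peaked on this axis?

Axis positions: Singh=1, Yilmaz=2, Ivanov=3, Park=4, Novak=5.
Faction 1 (peak Yilmaz at position 2): ranking walks positions 2-3-1-4-5, expanding outward from the peak — single-peaked.
Faction 2 (peak Ivanov at position 3): ranking walks positions 3-4-2-1-5, expanding outward from the peak — single-peaked.
Faction 3 (peak Ivanov at position 3): ranking walks positions 3-2-1-4-5, expanding outward from the peak — single-peaked.
Faction 4 (peak Yilmaz at position 2): ranking walks positions 2-3-4-1-5, expanding outward from the peak — single-peaked.
Faction 5 (peak Novak at position 5): ranking walks positions 5-4-3-2-1, expanding outward from the peak — single-peaked.
Faction 6 (peak Yilmaz at position 2): ranking walks positions 2-1-3-4-5, expanding outward from the peak — single-peaked.
Faction 7 (peak Park at position 4): ranking walks positions 4-3-5-2-1, expanding outward from the peak — single-peaked.
Every ranking is single-peaked on this axis.

yes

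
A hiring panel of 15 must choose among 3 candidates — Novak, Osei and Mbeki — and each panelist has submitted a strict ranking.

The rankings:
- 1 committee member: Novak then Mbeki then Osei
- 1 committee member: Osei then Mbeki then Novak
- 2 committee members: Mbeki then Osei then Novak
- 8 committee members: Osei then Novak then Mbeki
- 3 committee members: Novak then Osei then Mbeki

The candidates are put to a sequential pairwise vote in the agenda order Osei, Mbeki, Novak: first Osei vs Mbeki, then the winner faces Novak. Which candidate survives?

Round 1: Osei vs Mbeki — 12–3, Osei advances.
Round 2: Osei vs Novak — 11–4, Osei advances.
Osei survives the agenda.

Osei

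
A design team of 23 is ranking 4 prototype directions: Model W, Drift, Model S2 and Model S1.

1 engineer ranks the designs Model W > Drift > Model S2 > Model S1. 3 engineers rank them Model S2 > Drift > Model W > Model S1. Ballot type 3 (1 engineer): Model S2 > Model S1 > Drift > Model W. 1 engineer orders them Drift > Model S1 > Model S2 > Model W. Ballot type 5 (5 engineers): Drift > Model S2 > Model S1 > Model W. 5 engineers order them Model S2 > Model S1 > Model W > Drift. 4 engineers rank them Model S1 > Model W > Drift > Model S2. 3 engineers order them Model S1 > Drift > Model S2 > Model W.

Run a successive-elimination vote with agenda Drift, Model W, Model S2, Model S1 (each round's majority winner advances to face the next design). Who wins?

Round 1: Drift vs Model W — 13–10, Drift advances.
Round 2: Drift vs Model S2 — 14–9, Drift advances.
Round 3: Drift vs Model S1 — 10–13, Model S1 advances.
The agenda winner is Model S1.

Model S1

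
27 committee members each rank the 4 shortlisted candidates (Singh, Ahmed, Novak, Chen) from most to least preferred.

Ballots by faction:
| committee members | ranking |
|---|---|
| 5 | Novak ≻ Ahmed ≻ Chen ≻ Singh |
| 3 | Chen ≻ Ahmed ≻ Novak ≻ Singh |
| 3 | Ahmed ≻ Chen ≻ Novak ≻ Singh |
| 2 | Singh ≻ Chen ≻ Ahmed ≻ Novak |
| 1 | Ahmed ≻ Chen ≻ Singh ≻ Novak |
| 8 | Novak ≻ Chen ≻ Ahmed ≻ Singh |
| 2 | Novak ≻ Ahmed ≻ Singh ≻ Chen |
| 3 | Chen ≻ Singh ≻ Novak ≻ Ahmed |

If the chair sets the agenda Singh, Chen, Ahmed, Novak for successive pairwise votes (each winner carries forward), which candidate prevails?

Novak

Round 1: Singh vs Chen — 4–23, Chen advances.
Round 2: Chen vs Ahmed — 16–11, Chen advances.
Round 3: Chen vs Novak — 12–15, Novak advances.
The agenda winner is Novak.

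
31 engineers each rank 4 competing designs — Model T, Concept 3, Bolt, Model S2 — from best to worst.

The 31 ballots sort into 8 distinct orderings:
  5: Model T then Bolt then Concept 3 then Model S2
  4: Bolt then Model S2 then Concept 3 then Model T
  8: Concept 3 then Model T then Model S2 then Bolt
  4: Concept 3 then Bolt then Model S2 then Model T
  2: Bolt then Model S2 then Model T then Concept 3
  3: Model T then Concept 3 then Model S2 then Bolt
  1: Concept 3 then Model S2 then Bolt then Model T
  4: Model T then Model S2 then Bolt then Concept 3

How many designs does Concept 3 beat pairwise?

3

Concept 3 against each rival (31 engineers):
Concept 3 vs Model T: Concept 3 preferred on 4+8+4+1 = 17 ballots; Concept 3 wins 17–14.
Concept 3 vs Bolt: Concept 3 is ranked higher on 8+4+3+1 = 16 ballots, Bolt on 15. Concept 3 wins 16–15.
Concept 3 vs Model S2: Concept 3 preferred on 5+8+4+3+1 = 21 ballots; Concept 3 wins 21–10.
Concept 3 beats Model T, Bolt, Model S2 — 3 pairwise wins.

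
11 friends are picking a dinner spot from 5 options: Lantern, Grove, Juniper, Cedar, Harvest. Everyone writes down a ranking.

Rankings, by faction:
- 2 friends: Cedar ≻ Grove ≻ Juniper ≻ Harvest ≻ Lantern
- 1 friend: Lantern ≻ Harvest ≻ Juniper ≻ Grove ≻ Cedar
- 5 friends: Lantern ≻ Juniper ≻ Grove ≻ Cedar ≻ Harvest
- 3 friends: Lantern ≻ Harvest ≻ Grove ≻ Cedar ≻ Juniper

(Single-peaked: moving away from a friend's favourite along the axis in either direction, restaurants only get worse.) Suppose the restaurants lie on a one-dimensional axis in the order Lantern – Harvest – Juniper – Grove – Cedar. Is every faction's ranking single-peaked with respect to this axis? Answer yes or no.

Axis positions: Lantern=1, Harvest=2, Juniper=3, Grove=4, Cedar=5.
Faction 1 (peak Cedar at position 5): ranking walks positions 5-4-3-2-1, expanding outward from the peak — single-peaked.
Faction 2 (peak Lantern at position 1): ranking walks positions 1-2-3-4-5, expanding outward from the peak — single-peaked.
Faction 3: ranking walks positions 1-3-4-5-2; Juniper is ranked above Harvest even though Harvest lies between Juniper and the peak Lantern on the axis — preferences dip and rise again. Not single-peaked.
Faction 4: ranking walks positions 1-2-4-5-3; Grove is ranked above Juniper even though Juniper lies between Grove and the peak Lantern on the axis — preferences dip and rise again. Not single-peaked.
Faction 3 violates single-peakedness, so the profile is not single-peaked on this axis.

no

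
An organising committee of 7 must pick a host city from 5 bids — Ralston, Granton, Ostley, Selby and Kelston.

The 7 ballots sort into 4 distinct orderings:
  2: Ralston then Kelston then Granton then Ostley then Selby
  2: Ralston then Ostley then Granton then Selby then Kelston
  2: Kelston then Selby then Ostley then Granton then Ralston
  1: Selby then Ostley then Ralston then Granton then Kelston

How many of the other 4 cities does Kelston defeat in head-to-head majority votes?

3

Kelston against each rival (7 organisers):
Kelston–Ralston: Ralston 5–2.
Kelston vs Granton: Kelston wins 4–3.
Kelston vs Ostley: Kelston is ranked higher on 2+2 = 4 ballots, Ostley on 3. Kelston wins 4–3.
Kelston vs Selby: Kelston wins 4–3.
Kelston beats Granton, Ostley, Selby; loses to Ralston — 3 pairwise wins.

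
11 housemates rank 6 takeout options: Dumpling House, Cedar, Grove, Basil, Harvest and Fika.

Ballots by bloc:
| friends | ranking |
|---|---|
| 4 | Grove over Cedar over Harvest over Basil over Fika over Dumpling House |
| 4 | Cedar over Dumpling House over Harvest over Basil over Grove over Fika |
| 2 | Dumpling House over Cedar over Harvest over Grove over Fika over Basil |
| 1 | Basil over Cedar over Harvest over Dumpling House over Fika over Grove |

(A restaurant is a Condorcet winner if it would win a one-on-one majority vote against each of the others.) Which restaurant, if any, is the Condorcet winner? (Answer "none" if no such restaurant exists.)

Head-to-head results (11 friends):
Dumpling House vs Cedar: Cedar wins 9–2.
Dumpling House vs Grove: Dumpling House, 7–4.
Dumpling House vs Basil: Dumpling House, 6–5.
Dumpling House vs Harvest: Dumpling House wins 6–5.
Dumpling House vs Fika: Dumpling House wins 7–4.
Cedar vs Grove: Cedar, 7–4.
Cedar vs Basil: Cedar wins 10–1.
Cedar–Harvest: Cedar 11–0.
Cedar vs Fika: Cedar, 11–0.
Grove vs Basil: Grove wins 6–5.
Grove vs Harvest: Harvest wins 7–4.
Grove vs Fika: Grove, 10–1.
Basil vs Harvest: Harvest, 10–1.
Basil vs Fika: Basil, 9–2.
Harvest vs Fika: Harvest wins 11–0.
Cedar beats each of Dumpling House, Grove, Basil, Harvest, Fika — Cedar is the Condorcet winner.

Cedar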